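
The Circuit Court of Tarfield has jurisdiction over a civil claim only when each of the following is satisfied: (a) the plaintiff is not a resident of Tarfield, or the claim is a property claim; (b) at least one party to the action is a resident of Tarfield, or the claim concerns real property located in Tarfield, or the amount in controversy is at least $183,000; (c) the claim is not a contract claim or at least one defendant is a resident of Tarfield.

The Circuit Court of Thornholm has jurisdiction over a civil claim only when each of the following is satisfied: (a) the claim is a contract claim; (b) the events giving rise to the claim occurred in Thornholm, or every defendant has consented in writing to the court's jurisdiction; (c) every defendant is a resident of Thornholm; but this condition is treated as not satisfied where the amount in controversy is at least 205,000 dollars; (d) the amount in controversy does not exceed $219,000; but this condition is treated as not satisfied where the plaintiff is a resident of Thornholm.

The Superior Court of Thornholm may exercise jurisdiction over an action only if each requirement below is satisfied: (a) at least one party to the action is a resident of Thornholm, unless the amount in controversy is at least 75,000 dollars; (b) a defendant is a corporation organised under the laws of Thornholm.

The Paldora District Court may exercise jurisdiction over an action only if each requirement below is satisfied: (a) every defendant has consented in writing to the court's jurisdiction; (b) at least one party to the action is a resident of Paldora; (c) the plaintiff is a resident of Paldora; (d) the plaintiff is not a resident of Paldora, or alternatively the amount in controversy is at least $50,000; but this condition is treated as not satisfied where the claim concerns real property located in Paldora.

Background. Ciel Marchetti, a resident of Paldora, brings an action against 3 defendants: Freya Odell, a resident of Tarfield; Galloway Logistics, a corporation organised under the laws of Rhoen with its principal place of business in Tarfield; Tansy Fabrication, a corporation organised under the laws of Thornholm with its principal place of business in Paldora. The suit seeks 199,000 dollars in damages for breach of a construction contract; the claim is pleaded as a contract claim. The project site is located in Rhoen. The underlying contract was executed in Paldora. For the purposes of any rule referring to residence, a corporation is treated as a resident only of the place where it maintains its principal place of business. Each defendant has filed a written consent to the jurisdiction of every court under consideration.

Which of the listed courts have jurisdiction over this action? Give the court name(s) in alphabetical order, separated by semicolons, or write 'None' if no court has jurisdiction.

the Circuit Court of Tarfield; the Paldora District Court; the Superior Court of Thornholm

The Circuit Court of Tarfield:
  (a) The plaintiff resides in Paldora, which is not Tarfield, so this disjunct is met. Condition met.
  (b) Freya Odell resides in Tarfield, which satisfies one of the alternatives. Condition met.
  (c) Freya Odell resides in Tarfield, so this disjunct is met. Satisfied.
  → Every requirement is satisfied — jurisdiction.
The Circuit Court of Thornholm:
  (a) The claim is a contract claim. Met.
  (b) Every defendant has filed written consent, so this disjunct is met. Satisfied.
  (c) The defendants reside as follows — Freya Odell in Tarfield, Galloway Logistics in Tarfield, Tansy Fabrication in Paldora — not all in Thornholm. Not met.
  (d) The amount in controversy is $199,000, within the $219,000 ceiling. And the carve-out is inapplicable — the plaintiff resides in Paldora, not Thornholm. Condition met.
  → No jurisdiction.
The Superior Court of Thornholm:
  (a) No party resides in Thornholm. But the amount in controversy is USD 199,000, which meets the USD 75,000 floor, and the 'unless' clause therefore excuses the requirement. Condition met.
  (b) Tansy Fabrication is organised under the laws of Thornholm. Satisfied.
  → Every requirement is satisfied — jurisdiction.
The Paldora District Court:
  (a) Every defendant has filed written consent. Condition met.
  (b) Ciel Marchetti resides in Paldora. Condition met.
  (c) The plaintiff resides in Paldora. Condition met.
  (d) The amount in controversy is $199,000, which meets the USD 50,000 floor — that alternative is enough. The carve-out does not apply: the claim does not concern real property. Met.
  → Jurisdiction lies.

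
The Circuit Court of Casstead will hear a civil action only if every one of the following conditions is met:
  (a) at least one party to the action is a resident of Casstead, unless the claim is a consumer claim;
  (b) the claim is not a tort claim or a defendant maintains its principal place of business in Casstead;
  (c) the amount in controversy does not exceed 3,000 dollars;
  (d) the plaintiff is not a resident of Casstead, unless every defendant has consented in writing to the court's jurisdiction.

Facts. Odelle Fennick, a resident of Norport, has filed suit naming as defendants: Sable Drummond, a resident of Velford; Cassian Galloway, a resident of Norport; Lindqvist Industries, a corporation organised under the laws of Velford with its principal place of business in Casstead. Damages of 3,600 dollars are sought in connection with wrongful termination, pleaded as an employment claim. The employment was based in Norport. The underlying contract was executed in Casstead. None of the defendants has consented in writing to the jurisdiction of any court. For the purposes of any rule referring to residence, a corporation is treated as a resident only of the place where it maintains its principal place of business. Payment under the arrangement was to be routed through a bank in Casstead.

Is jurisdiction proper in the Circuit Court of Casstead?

The Circuit Court of Casstead:
  (a) Lindqvist Industries resides in Casstead. Satisfied.
  (b) The claim is an employment claim, not a tort claim, so this disjunct is met. Met.
  (c) The amount in controversy is 3,600 dollars, above the 3,000 dollars ceiling. Not met.
  (d) The plaintiff resides in Norport, which is not Casstead. Met.
  → At least one condition fails; no jurisdiction.

No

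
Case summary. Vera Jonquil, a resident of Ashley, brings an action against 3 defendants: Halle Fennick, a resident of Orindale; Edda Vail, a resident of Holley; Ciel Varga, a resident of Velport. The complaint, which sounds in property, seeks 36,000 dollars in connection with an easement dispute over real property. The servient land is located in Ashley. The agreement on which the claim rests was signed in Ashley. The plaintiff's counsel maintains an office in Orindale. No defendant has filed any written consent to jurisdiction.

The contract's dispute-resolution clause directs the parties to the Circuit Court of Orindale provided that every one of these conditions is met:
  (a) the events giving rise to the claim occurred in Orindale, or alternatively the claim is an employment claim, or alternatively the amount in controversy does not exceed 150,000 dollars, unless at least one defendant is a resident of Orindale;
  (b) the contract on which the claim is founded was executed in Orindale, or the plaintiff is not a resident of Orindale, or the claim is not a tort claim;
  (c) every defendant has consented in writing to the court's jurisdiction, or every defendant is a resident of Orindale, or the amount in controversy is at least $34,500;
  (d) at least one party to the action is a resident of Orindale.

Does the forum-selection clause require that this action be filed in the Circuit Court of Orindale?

Yes

The Circuit Court of Orindale:
  (a) The amount in controversy is USD 36,000, within the USD 150,000 ceiling, so one alternative holds. Condition met.
  (b) The plaintiff resides in Ashley, which is not Orindale — that alternative is enough. Met.
  (c) The amount in controversy is USD 36,000, which meets the 34,500 dollars floor, so this disjunct is met. Satisfied.
  (d) Halle Fennick resides in Orindale. Condition met.
  → Forum clause is triggered.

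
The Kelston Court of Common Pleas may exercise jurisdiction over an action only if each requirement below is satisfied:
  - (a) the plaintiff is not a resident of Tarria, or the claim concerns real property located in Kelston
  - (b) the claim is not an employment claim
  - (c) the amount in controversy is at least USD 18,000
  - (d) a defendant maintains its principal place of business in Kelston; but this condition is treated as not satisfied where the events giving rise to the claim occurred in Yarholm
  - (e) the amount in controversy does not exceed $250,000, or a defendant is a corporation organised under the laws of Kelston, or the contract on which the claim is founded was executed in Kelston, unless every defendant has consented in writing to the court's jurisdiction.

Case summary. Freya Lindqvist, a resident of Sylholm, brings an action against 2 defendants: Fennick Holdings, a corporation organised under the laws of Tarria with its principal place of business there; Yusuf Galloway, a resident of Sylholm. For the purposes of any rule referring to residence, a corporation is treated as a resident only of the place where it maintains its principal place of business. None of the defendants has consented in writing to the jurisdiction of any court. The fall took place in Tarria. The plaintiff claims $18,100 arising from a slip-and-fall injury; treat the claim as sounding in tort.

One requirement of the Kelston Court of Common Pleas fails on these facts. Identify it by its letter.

(d)

The Kelston Court of Common Pleas:
  (a) The plaintiff resides in Sylholm, which is not Tarria — that alternative is enough. Condition met.
  (b) The claim is a tort claim, not an employment claim. Condition met.
  (c) The amount in controversy is $18,100, which meets the $18,000 floor. Met.
  (d) The corporate defendant(s) have their principal place of business in Tarria, not Kelston. Fails.
  (e) The amount in controversy is USD 18,100, within the USD 250,000 ceiling, so this disjunct is met. Satisfied.
Only condition (d) fails.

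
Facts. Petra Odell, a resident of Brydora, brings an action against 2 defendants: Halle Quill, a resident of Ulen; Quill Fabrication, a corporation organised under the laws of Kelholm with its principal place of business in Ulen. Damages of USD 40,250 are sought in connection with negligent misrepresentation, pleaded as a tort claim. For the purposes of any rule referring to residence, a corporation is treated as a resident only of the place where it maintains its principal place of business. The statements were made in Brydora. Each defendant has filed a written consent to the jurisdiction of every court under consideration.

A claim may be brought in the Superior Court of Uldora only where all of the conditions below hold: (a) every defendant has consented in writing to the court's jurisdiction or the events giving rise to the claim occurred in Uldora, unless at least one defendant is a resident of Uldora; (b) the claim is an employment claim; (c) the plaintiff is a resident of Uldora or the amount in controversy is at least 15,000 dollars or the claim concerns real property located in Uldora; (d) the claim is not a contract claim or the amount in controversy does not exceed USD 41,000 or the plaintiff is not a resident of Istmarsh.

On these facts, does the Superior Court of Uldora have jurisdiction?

No

The Superior Court of Uldora:
  (a) Every defendant has filed written consent, so this disjunct is met. Met.
  (b) The claim is a tort claim, not an employment claim. Not satisfied.
  (c) The amount in controversy is USD 40,250, which meets the 15,000 dollars floor, so one alternative holds. Satisfied.
  (d) The claim is a tort claim, not a contract claim, which satisfies one of the alternatives. Condition met.
  → At least one condition fails; no jurisdiction.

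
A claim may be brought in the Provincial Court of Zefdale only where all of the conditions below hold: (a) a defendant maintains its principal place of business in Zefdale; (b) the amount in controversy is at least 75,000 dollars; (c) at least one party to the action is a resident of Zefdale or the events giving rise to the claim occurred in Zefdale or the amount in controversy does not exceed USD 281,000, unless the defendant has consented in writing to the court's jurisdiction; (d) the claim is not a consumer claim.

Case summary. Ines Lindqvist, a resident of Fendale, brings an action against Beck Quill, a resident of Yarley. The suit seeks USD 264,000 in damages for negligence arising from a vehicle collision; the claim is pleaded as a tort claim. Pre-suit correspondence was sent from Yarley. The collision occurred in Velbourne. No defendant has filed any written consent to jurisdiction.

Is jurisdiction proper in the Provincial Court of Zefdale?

The Provincial Court of Zefdale:
  (a) No defendant is a corporation. Condition not met.
  (b) The amount in controversy is 264,000 dollars, which meets the 75,000 dollars floor. Satisfied.
  (c) The amount in controversy is 264,000 dollars, within the USD 281,000 ceiling, so one alternative holds. Condition met.
  (d) The claim is a tort claim, not a consumer claim. Met.
  → No jurisdiction.

No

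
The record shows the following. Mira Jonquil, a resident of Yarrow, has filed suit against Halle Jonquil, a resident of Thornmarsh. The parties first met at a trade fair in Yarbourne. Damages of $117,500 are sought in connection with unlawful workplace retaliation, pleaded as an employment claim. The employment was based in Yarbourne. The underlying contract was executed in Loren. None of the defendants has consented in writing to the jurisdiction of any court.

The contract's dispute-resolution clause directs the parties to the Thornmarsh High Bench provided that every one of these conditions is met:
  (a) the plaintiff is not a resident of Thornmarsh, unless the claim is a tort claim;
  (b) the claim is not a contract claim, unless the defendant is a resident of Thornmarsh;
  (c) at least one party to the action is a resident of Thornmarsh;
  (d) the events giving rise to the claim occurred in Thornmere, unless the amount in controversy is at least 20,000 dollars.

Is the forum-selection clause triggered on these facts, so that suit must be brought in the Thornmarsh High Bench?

Yes

The Thornmarsh High Bench:
  (a) The plaintiff resides in Yarrow, which is not Thornmarsh. Satisfied.
  (b) The claim is an employment claim, not a contract claim. Met.
  (c) Halle Jonquil resides in Thornmarsh. Condition met.
  (d) The operative events occurred in Yarbourne, not Thornmere. But the amount in controversy is $117,500, which meets the USD 20,000 floor, and the 'unless' clause therefore excuses the requirement. Satisfied.
  → The clause applies.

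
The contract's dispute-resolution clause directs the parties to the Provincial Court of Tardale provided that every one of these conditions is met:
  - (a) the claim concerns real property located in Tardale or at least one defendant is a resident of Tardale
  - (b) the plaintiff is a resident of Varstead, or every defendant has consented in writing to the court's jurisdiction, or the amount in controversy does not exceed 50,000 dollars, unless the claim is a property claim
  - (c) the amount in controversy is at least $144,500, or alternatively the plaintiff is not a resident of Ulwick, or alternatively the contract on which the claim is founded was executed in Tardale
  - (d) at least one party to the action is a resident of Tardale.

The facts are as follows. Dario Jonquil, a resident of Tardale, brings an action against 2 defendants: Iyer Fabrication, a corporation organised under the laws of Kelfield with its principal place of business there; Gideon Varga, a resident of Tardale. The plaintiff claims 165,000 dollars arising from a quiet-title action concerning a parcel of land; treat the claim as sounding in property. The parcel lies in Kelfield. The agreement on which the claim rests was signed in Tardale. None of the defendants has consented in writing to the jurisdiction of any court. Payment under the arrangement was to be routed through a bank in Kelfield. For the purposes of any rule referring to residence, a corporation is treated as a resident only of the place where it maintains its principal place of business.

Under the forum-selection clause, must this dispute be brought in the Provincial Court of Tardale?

Yes

The Provincial Court of Tardale:
  (a) Gideon Varga resides in Tardale, so this disjunct is met. Satisfied.
  (b) The plaintiff resides in Tardale, not Varstead; no such written consent has been filed; the amount in controversy is USD 165,000, above the USD 50,000 ceiling — every alternative fails. But the claim is a property claim, and the 'unless' clause therefore excuses the requirement. Condition met.
  (c) The amount in controversy is USD 165,000, which meets the USD 144,500 floor, so this disjunct is met. Met.
  (d) Dario Jonquil resides in Tardale. Condition met.
  → The clause applies.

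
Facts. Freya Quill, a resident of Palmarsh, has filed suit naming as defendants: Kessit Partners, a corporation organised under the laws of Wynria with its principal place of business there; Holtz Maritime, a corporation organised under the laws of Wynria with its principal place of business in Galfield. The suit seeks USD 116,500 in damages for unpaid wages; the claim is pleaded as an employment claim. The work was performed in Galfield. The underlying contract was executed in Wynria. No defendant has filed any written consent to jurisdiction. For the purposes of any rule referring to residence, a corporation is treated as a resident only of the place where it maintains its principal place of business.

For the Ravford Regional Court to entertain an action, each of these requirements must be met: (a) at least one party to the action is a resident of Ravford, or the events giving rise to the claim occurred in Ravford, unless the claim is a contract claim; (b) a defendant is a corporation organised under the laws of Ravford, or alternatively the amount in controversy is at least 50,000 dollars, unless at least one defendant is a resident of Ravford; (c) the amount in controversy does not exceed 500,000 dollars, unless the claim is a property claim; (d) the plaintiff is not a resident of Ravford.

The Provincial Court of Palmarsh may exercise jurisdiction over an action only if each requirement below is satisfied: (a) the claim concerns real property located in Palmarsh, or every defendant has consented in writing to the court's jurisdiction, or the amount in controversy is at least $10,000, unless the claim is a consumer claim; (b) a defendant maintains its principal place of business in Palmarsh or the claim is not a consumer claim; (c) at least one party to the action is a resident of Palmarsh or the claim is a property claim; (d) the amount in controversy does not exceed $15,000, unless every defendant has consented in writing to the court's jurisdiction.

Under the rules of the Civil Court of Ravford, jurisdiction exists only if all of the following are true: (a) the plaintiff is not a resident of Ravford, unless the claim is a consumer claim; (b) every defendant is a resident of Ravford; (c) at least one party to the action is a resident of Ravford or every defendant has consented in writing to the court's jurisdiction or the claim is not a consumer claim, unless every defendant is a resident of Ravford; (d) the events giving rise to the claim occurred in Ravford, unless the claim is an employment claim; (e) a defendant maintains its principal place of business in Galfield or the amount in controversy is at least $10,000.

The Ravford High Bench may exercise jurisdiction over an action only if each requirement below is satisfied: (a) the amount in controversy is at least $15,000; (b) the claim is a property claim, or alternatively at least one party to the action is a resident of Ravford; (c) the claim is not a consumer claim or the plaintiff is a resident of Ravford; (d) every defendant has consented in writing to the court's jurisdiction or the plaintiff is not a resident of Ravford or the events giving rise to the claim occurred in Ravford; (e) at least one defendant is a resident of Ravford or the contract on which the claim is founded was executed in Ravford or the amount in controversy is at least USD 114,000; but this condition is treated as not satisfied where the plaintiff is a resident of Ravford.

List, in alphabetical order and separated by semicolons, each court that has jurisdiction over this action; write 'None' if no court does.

None

The Ravford Regional Court:
  (a) No party resides in Ravford; the operative events occurred in Galfield, not Ravford — no alternative holds. Nor does the 'unless' clause help: the claim is an employment claim, not a contract claim. Not satisfied.
  (b) The amount in controversy is USD 116,500, which meets the $50,000 floor, so one alternative holds. Met.
  (c) The amount in controversy is USD 116,500, within the 500,000 dollars ceiling. Condition met.
  (d) The plaintiff resides in Palmarsh, which is not Ravford. Condition met.
  → At least one condition fails; no jurisdiction.
The Provincial Court of Palmarsh:
  (a) The amount in controversy is 116,500 dollars, which meets the 10,000 dollars floor, which satisfies one of the alternatives. Met.
  (b) The claim is an employment claim, not a consumer claim, which satisfies one of the alternatives. Satisfied.
  (c) Freya Quill resides in Palmarsh, so one alternative holds. Met.
  (d) The amount in controversy is $116,500, above the USD 15,000 ceiling. And no such written consent has been filed, so the proviso does not save it. Not met.
  → The court lacks jurisdiction.
The Civil Court of Ravford:
  (a) The plaintiff resides in Palmarsh, which is not Ravford. Met.
  (b) The defendants reside as follows — Kessit Partners in Wynria, Holtz Maritime in Galfield — not all in Ravford. Fails.
  (c) The claim is an employment claim, not a consumer claim, so one alternative holds. Met.
  (d) The operative events occurred in Galfield, not Ravford. The proviso rescues it, though: the claim is an employment claim. Met.
  (e) Holtz Maritime has its principal place of business in Galfield, so one alternative holds. Satisfied.
  → At least one condition fails; no jurisdiction.
The Ravford High Bench:
  (a) The amount in controversy is $116,500, which meets the 15,000 dollars floor. Met.
  (b) The claim is an employment claim, not a property claim; no party resides in Ravford — every alternative fails. Condition not met.
  (c) The claim is an employment claim, not a consumer claim, so this disjunct is met. Met.
  (d) The plaintiff resides in Palmarsh, which is not Ravford — that alternative is enough. Met.
  (e) The amount in controversy is 116,500 dollars, which meets the 114,000 dollars floor, which satisfies one of the alternatives. The carve-out does not apply: the plaintiff resides in Palmarsh, not Ravford. Satisfied.
  → Not every requirement is met — no jurisdiction.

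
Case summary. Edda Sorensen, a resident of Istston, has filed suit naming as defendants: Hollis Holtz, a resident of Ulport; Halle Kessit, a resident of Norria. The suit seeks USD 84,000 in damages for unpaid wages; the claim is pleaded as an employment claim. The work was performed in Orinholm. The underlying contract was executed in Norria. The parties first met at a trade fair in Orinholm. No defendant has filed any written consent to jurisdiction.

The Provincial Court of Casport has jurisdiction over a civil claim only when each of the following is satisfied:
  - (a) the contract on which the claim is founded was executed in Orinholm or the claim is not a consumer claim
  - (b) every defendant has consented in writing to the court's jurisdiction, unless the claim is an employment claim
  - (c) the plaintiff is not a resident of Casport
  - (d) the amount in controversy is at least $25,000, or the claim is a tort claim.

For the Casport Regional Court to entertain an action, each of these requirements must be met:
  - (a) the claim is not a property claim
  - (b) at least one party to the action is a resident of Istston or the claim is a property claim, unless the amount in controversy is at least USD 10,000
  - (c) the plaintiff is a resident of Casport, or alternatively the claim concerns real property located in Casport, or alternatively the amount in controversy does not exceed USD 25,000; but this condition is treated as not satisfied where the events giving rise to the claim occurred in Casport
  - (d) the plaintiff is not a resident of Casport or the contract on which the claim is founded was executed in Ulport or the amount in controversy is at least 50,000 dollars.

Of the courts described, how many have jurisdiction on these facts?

The Provincial Court of Casport:
  (a) The claim is an employment claim, not a consumer claim, which satisfies one of the alternatives. Condition met.
  (b) No such written consent has been filed. The proviso rescues it, though: the claim is an employment claim. Condition met.
  (c) The plaintiff resides in Istston, which is not Casport. Satisfied.
  (d) The amount in controversy is $84,000, which meets the 25,000 dollars floor — that alternative is enough. Satisfied.
  → Jurisdiction lies.
The Casport Regional Court:
  (a) The claim is an employment claim, not a property claim. Condition met.
  (b) Edda Sorensen resides in Istston, so this disjunct is met. Satisfied.
  (c) The plaintiff resides in Istston, not Casport; the claim does not concern real property; the amount in controversy is USD 84,000, above the $25,000 ceiling — every alternative fails. Condition not met.
  (d) The plaintiff resides in Istston, which is not Casport, so one alternative holds. Condition met.
  → At least one condition fails; no jurisdiction.
Courts with jurisdiction: the Provincial Court of Casport — 1 in total.

1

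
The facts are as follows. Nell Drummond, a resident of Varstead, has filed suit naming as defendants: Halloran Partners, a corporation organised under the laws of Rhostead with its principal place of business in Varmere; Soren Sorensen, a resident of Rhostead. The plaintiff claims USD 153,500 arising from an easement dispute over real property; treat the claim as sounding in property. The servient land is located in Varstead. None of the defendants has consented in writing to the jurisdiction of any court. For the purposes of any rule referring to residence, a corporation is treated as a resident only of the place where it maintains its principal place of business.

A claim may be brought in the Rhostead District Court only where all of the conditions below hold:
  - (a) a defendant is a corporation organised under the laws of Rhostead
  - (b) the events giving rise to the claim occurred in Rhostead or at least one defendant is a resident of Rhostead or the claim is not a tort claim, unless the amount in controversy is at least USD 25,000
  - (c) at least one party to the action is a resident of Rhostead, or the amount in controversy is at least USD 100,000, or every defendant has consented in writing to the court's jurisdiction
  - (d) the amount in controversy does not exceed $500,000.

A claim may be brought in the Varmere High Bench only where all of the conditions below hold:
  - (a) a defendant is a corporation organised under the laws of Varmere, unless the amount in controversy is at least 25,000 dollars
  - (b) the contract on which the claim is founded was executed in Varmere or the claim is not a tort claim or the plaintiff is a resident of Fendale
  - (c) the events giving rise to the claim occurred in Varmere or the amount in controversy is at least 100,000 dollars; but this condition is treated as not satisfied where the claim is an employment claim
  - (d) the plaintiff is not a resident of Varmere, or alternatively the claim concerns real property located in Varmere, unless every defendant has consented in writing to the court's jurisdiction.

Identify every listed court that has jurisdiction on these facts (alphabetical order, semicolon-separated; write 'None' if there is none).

The Rhostead District Court:
  (a) Halloran Partners is organised under the laws of Rhostead. Satisfied.
  (b) Soren Sorensen resides in Rhostead — that alternative is enough. Satisfied.
  (c) Soren Sorensen resides in Rhostead, so this disjunct is met. Condition met.
  (d) The amount in controversy is USD 153,500, within the 500,000 dollars ceiling. Condition met.
  → Jurisdiction lies.
The Varmere High Bench:
  (a) The corporate defendant(s) are organised in Rhostead, not Varmere. However, the amount in controversy is $153,500, which meets the 25,000 dollars floor, so the 'unless' proviso supplies this condition. Met.
  (b) The claim is a property claim, not a tort claim, so this disjunct is met. Condition met.
  (c) The amount in controversy is 153,500 dollars, which meets the 100,000 dollars floor, so one alternative holds. The carve-out does not apply: the claim is a property claim, not an employment claim. Satisfied.
  (d) The plaintiff resides in Varstead, which is not Varmere, so this disjunct is met. Met.
  → Every requirement is satisfied — jurisdiction.

the Rhostead District Court; the Varmere High Bench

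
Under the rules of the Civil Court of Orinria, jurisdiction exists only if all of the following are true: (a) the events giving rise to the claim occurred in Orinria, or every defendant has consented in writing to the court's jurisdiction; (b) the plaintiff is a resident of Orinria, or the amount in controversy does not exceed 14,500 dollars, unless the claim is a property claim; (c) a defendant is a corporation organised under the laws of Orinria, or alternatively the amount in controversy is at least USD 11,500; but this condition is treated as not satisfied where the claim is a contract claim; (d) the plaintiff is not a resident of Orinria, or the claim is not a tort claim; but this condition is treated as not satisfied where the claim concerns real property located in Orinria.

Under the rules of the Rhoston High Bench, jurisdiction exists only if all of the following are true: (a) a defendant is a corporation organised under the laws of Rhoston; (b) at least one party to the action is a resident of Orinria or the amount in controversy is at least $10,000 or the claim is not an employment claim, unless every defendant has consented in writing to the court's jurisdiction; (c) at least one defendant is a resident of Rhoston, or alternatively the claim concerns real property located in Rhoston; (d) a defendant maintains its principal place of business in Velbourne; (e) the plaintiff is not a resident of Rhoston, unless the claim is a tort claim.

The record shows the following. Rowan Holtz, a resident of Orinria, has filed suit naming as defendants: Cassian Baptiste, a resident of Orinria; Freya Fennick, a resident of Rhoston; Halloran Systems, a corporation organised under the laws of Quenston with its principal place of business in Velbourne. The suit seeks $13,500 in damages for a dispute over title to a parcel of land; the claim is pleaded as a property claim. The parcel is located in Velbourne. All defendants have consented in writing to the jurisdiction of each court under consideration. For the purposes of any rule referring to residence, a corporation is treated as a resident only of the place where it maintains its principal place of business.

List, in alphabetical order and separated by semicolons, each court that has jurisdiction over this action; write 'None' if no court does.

The Civil Court of Orinria:
  (a) Every defendant has filed written consent, which satisfies one of the alternatives. Satisfied.
  (b) The plaintiff resides in Orinria, so this disjunct is met. Satisfied.
  (c) The amount in controversy is 13,500 dollars, which meets the USD 11,500 floor — that alternative is enough. And the carve-out is inapplicable — the claim is a property claim, not a contract claim. Met.
  (d) The claim is a property claim, not a tort claim, which satisfies one of the alternatives. The carve-out does not apply: the property lies in Velbourne, not Orinria. Condition met.
  → All conditions met; jurisdiction exists.
The Rhoston High Bench:
  (a) The corporate defendant(s) are organised in Quenston, not Rhoston. Not satisfied.
  (b) Rowan Holtz resides in Orinria — that alternative is enough. Satisfied.
  (c) Freya Fennick resides in Rhoston, so this disjunct is met. Met.
  (d) Halloran Systems has its principal place of business in Velbourne. Met.
  (e) The plaintiff resides in Orinria, which is not Rhoston. Satisfied.
  → The court lacks jurisdiction.

the Civil Court of Orinria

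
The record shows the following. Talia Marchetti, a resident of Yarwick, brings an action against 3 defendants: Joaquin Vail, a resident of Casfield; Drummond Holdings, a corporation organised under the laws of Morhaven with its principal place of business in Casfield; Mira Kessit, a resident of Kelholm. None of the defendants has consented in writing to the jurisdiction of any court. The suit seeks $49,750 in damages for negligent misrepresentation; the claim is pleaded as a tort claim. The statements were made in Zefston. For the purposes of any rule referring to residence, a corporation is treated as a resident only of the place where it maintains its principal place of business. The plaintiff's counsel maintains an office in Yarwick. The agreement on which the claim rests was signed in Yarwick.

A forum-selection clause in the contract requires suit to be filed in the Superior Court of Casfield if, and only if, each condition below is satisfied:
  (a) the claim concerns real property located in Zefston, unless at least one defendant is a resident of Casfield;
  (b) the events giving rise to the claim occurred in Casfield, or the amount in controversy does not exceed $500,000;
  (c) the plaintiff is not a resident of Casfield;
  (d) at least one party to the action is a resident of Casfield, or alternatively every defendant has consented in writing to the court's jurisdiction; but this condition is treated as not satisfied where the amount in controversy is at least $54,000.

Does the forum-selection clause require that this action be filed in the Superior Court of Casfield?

Yes

The Superior Court of Casfield:
  (a) The claim does not concern real property. However, Joaquin Vail resides in Casfield, so the 'unless' proviso supplies this condition. Condition met.
  (b) The amount in controversy is USD 49,750, within the $500,000 ceiling, so one alternative holds. Condition met.
  (c) The plaintiff resides in Yarwick, which is not Casfield. Satisfied.
  (d) Joaquin Vail resides in Casfield, so one alternative holds. The exception is not triggered, since the amount in controversy is USD 49,750, below the 54,000 dollars floor. Met.
  → The clause applies.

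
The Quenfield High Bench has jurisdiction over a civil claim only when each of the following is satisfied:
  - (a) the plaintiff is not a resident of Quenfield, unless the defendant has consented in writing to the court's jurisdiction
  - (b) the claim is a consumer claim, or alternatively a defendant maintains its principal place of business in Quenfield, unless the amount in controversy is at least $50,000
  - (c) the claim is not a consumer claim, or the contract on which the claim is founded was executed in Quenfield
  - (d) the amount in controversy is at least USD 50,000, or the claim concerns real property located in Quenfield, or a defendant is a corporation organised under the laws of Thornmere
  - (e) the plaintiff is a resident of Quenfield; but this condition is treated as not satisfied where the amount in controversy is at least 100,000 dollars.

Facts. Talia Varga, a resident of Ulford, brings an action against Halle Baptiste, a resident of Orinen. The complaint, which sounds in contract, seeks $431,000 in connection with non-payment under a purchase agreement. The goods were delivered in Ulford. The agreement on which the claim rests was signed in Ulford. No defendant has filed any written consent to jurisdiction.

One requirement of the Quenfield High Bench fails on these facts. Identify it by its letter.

(e)

The Quenfield High Bench:
  (a) The plaintiff resides in Ulford, which is not Quenfield. Met.
  (b) The claim is a contract claim, not a consumer claim; no defendant is a corporation — none of the alternatives is met. But the amount in controversy is USD 431,000, which meets the 50,000 dollars floor, and the 'unless' clause therefore excuses the requirement. Condition met.
  (c) The claim is a contract claim, not a consumer claim — that alternative is enough. Condition met.
  (d) The amount in controversy is 431,000 dollars, which meets the $50,000 floor, so one alternative holds. Met.
  (e) The plaintiff resides in Ulford, not Quenfield. Not satisfied.
Only condition (e) fails.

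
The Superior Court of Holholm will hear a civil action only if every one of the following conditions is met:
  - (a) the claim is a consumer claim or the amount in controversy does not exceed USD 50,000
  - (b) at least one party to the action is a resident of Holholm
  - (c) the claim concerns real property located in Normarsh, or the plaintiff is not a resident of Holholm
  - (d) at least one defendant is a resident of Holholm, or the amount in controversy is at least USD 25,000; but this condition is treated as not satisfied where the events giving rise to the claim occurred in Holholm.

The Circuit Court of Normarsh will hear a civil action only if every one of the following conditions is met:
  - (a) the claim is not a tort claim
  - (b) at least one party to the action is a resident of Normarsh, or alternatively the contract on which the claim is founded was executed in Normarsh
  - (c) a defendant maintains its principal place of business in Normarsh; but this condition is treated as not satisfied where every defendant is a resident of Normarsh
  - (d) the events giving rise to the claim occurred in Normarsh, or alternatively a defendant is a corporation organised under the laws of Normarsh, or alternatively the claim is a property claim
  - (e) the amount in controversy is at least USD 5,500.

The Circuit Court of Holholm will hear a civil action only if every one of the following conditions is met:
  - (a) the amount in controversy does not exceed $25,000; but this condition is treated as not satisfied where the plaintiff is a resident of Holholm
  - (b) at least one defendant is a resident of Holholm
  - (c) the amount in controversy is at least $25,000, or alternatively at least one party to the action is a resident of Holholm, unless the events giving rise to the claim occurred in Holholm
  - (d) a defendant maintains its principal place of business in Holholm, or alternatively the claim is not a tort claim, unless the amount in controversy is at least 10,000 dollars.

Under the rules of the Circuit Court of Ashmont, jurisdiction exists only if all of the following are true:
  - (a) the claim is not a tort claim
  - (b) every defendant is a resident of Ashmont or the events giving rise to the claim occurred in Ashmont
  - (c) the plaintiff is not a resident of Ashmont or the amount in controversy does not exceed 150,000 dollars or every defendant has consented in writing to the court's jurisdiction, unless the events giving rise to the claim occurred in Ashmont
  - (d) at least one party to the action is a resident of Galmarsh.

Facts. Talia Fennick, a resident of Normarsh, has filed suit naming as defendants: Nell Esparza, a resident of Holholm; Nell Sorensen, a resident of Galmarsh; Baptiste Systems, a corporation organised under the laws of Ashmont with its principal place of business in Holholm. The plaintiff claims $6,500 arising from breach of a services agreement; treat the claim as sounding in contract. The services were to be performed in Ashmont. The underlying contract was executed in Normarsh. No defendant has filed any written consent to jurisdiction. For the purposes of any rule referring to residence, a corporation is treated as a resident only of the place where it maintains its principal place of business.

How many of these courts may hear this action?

3

The Superior Court of Holholm:
  (a) The amount in controversy is 6,500 dollars, within the USD 50,000 ceiling, so one alternative holds. Met.
  (b) Nell Esparza resides in Holholm. Met.
  (c) The plaintiff resides in Normarsh, which is not Holholm — that alternative is enough. Met.
  (d) Nell Esparza resides in Holholm, which satisfies one of the alternatives. The exception is not triggered, since the operative events occurred in Ashmont, not Holholm. Satisfied.
  → Jurisdiction lies.
The Circuit Court of Normarsh:
  (a) The claim is a contract claim, not a tort claim. Met.
  (b) Talia Fennick resides in Normarsh, so this disjunct is met. Satisfied.
  (c) The corporate defendant(s) have their principal place of business in Holholm, not Normarsh. Fails.
  (d) The operative events occurred in Ashmont, not Normarsh; the corporate defendant(s) are organised in Ashmont, not Normarsh; the claim is a contract claim, not a property claim — none of the alternatives is met. Not met.
  (e) The amount in controversy is 6,500 dollars, which meets the $5,500 floor. Condition met.
  → No jurisdiction.
The Circuit Court of Holholm:
  (a) The amount in controversy is 6,500 dollars, within the USD 25,000 ceiling. And the carve-out is inapplicable — the plaintiff resides in Normarsh, not Holholm. Condition met.
  (b) Nell Esparza resides in Holholm. Satisfied.
  (c) Nell Esparza resides in Holholm, so this disjunct is met. Condition met.
  (d) Baptiste Systems has its principal place of business in Holholm — that alternative is enough. Met.
  → Every requirement is satisfied — jurisdiction.
The Circuit Court of Ashmont:
  (a) The claim is a contract claim, not a tort claim. Met.
  (b) The operative events occurred in Ashmont, so one alternative holds. Met.
  (c) The plaintiff resides in Normarsh, which is not Ashmont, so this disjunct is met. Satisfied.
  (d) Nell Sorensen resides in Galmarsh. Condition met.
  → Every requirement is satisfied — jurisdiction.
Courts with jurisdiction: the Superior Court of Holholm, the Circuit Court of Holholm, the Circuit Court of Ashmont — 3 in total.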